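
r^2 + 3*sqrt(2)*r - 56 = (r - 4*sqrt(2))*(r + 7*sqrt(2))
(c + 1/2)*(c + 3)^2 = c^3 + 13*c^2/2 + 12*c + 9/2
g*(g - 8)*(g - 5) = g^3 - 13*g^2 + 40*g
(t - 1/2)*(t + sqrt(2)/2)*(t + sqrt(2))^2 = t^4 - t^3/2 + 5*sqrt(2)*t^3/2 - 5*sqrt(2)*t^2/4 + 4*t^2 - 2*t + sqrt(2)*t - sqrt(2)/2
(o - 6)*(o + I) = o^2 - 6*o + I*o - 6*I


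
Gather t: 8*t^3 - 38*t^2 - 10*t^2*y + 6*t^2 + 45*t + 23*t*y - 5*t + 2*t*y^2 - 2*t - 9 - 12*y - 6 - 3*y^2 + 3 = 8*t^3 + t^2*(-10*y - 32) + t*(2*y^2 + 23*y + 38) - 3*y^2 - 12*y - 12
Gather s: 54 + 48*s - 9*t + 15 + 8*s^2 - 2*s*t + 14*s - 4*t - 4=8*s^2 + s*(62 - 2*t) - 13*t + 65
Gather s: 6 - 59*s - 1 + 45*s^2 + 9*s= 45*s^2 - 50*s + 5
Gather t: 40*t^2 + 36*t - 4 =40*t^2 + 36*t - 4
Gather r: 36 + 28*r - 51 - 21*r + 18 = 7*r + 3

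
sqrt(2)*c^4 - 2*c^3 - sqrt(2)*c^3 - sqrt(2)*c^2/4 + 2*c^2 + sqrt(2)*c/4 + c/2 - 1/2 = (c - 1)*(c - 1/2)*(c - sqrt(2))*(sqrt(2)*c + sqrt(2)/2)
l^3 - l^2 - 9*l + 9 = (l - 3)*(l - 1)*(l + 3)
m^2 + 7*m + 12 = (m + 3)*(m + 4)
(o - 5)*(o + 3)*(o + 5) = o^3 + 3*o^2 - 25*o - 75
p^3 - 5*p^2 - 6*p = p*(p - 6)*(p + 1)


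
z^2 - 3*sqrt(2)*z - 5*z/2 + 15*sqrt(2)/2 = (z - 5/2)*(z - 3*sqrt(2))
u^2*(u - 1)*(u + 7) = u^4 + 6*u^3 - 7*u^2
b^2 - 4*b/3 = b*(b - 4/3)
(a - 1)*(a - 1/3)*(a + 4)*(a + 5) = a^4 + 23*a^3/3 + 25*a^2/3 - 71*a/3 + 20/3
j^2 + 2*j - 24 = (j - 4)*(j + 6)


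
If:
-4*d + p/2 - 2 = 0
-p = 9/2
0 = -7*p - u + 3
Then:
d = -17/16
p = -9/2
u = 69/2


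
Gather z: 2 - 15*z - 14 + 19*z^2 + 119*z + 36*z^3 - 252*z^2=36*z^3 - 233*z^2 + 104*z - 12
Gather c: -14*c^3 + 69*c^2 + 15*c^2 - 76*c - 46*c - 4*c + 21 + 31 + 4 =-14*c^3 + 84*c^2 - 126*c + 56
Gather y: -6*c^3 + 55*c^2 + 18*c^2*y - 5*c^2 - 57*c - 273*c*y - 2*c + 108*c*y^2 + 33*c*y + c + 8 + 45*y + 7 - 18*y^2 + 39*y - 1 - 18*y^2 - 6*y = -6*c^3 + 50*c^2 - 58*c + y^2*(108*c - 36) + y*(18*c^2 - 240*c + 78) + 14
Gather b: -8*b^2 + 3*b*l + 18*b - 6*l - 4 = -8*b^2 + b*(3*l + 18) - 6*l - 4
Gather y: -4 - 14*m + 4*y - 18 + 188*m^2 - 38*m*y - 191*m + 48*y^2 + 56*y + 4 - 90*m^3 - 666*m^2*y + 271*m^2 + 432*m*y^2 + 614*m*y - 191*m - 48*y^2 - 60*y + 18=-90*m^3 + 459*m^2 + 432*m*y^2 - 396*m + y*(-666*m^2 + 576*m)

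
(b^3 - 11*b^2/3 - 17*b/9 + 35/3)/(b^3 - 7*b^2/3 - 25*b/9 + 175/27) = 3*(b - 3)/(3*b - 5)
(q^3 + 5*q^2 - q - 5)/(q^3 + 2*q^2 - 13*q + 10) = (q + 1)/(q - 2)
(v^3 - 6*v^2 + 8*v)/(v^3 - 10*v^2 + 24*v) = (v - 2)/(v - 6)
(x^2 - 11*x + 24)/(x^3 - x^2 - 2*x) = (-x^2 + 11*x - 24)/(x*(-x^2 + x + 2))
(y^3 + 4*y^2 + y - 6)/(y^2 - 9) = (y^2 + y - 2)/(y - 3)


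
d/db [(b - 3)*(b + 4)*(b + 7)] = 3*b^2 + 16*b - 5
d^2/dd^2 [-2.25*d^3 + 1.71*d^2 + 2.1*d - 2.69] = 3.42 - 13.5*d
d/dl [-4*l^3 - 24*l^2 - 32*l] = -12*l^2 - 48*l - 32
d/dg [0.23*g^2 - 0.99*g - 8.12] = 0.46*g - 0.99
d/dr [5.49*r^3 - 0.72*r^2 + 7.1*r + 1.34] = 16.47*r^2 - 1.44*r + 7.1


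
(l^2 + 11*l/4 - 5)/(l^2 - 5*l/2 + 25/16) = 4*(l + 4)/(4*l - 5)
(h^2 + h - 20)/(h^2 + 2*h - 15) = (h - 4)/(h - 3)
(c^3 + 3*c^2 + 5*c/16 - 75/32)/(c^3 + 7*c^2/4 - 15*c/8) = (c + 5/4)/c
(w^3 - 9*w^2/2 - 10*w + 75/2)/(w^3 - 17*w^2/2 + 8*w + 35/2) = (w^2 - 2*w - 15)/(w^2 - 6*w - 7)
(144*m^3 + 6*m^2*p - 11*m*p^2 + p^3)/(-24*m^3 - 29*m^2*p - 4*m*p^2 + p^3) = (-6*m + p)/(m + p)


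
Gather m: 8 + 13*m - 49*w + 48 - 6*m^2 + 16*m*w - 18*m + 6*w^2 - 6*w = -6*m^2 + m*(16*w - 5) + 6*w^2 - 55*w + 56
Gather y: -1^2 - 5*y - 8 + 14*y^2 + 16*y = 14*y^2 + 11*y - 9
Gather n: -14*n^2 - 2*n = -14*n^2 - 2*n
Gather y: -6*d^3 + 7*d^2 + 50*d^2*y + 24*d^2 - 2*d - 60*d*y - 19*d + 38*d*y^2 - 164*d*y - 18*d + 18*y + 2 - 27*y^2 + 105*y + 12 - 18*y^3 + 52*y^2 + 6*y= -6*d^3 + 31*d^2 - 39*d - 18*y^3 + y^2*(38*d + 25) + y*(50*d^2 - 224*d + 129) + 14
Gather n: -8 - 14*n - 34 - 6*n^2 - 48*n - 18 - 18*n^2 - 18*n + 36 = -24*n^2 - 80*n - 24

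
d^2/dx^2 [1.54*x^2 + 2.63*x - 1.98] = 3.08000000000000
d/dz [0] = 0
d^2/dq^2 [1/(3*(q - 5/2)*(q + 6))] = 4*(4*(q + 6)^2 + 2*(q + 6)*(2*q - 5) + (2*q - 5)^2)/(3*(q + 6)^3*(2*q - 5)^3)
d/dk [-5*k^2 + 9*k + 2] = 9 - 10*k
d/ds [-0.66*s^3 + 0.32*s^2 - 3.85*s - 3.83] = -1.98*s^2 + 0.64*s - 3.85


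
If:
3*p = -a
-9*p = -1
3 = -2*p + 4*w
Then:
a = -1/3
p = 1/9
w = 29/36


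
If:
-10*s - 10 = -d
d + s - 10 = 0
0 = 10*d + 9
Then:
No Solution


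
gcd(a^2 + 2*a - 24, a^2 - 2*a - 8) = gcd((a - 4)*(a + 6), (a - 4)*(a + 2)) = a - 4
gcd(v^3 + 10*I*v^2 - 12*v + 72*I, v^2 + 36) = v + 6*I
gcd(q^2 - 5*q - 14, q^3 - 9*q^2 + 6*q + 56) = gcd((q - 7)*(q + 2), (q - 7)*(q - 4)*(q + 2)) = q^2 - 5*q - 14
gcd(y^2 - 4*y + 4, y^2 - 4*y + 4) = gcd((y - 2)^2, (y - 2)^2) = y^2 - 4*y + 4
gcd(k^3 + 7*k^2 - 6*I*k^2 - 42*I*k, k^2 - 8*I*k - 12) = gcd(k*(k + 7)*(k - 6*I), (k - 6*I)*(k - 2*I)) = k - 6*I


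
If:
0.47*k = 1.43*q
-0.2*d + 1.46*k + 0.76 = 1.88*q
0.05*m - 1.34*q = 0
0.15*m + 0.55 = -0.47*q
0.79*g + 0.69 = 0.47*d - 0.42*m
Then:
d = 2.23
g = 2.20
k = -0.37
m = -3.28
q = -0.12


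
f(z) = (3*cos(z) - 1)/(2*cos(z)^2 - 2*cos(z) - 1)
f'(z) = (4*sin(z)*cos(z) - 2*sin(z))*(3*cos(z) - 1)/(2*cos(z)^2 - 2*cos(z) - 1)^2 - 3*sin(z)/(2*cos(z)^2 - 2*cos(z) - 1) = (6*cos(z)^2 - 4*cos(z) + 5)*sin(z)/(2*cos(z) - cos(2*z))^2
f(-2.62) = -1.61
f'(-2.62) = -1.29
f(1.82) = 4.52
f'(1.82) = 41.51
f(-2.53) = -1.75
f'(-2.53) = -1.80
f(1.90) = 13.64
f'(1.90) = 314.11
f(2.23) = -2.91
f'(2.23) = 8.06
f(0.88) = -0.62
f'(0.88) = 1.76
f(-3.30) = -1.35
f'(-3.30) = 0.27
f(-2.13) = -4.15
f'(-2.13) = -19.19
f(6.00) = -1.75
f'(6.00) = -1.61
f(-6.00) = -1.75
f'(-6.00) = 1.61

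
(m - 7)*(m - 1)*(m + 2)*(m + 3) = m^4 - 3*m^3 - 27*m^2 - 13*m + 42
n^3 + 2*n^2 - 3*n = n*(n - 1)*(n + 3)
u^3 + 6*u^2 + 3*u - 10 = (u - 1)*(u + 2)*(u + 5)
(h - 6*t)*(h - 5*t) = h^2 - 11*h*t + 30*t^2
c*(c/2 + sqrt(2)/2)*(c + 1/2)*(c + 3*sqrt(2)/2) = c^4/2 + c^3/4 + 5*sqrt(2)*c^3/4 + 5*sqrt(2)*c^2/8 + 3*c^2/2 + 3*c/4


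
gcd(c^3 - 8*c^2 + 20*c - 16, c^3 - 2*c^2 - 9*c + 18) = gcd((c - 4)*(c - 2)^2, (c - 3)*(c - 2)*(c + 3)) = c - 2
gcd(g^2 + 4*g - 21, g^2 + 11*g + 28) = g + 7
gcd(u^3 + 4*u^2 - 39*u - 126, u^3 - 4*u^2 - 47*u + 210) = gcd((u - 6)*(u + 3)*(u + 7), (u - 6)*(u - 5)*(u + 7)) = u^2 + u - 42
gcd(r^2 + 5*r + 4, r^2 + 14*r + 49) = 1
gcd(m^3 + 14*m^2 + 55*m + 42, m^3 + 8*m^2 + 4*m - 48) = m + 6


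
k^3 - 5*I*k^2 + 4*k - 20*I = (k - 5*I)*(k - 2*I)*(k + 2*I)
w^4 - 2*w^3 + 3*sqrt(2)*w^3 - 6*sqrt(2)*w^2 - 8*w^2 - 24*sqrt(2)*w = w*(w - 4)*(w + 2)*(w + 3*sqrt(2))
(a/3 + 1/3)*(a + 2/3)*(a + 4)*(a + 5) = a^4/3 + 32*a^3/9 + 107*a^2/9 + 118*a/9 + 40/9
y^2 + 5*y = y*(y + 5)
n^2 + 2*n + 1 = (n + 1)^2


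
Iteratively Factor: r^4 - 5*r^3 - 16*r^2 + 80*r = (r + 4)*(r^3 - 9*r^2 + 20*r) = (r - 5)*(r + 4)*(r^2 - 4*r) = (r - 5)*(r - 4)*(r + 4)*(r)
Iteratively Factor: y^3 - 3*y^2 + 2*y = (y - 1)*(y^2 - 2*y) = (y - 2)*(y - 1)*(y)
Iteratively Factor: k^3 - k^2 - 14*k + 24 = (k - 3)*(k^2 + 2*k - 8) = (k - 3)*(k + 4)*(k - 2)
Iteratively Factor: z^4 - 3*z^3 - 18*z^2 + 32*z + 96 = (z + 3)*(z^3 - 6*z^2 + 32) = (z - 4)*(z + 3)*(z^2 - 2*z - 8) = (z - 4)*(z + 2)*(z + 3)*(z - 4)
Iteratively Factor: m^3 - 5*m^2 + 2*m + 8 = (m + 1)*(m^2 - 6*m + 8) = (m - 2)*(m + 1)*(m - 4)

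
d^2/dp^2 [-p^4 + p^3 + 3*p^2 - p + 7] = -12*p^2 + 6*p + 6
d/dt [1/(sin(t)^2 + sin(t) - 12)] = -(2*sin(t) + 1)*cos(t)/(sin(t)^2 + sin(t) - 12)^2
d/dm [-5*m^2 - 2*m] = -10*m - 2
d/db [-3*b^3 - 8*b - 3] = -9*b^2 - 8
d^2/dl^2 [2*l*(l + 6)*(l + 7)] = 12*l + 52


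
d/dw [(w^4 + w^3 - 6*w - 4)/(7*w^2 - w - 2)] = 2*(7*w^5 + 2*w^4 - 5*w^3 + 18*w^2 + 28*w + 4)/(49*w^4 - 14*w^3 - 27*w^2 + 4*w + 4)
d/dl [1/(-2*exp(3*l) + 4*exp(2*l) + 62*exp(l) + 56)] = (3*exp(2*l) - 4*exp(l) - 31)*exp(l)/(2*(-exp(3*l) + 2*exp(2*l) + 31*exp(l) + 28)^2)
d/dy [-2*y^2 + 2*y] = 2 - 4*y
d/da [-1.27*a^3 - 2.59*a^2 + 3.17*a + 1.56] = -3.81*a^2 - 5.18*a + 3.17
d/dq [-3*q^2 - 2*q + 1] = -6*q - 2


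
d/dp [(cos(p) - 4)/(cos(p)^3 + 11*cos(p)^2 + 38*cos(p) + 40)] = (-173*cos(p) - cos(2*p) + cos(3*p) - 385)*sin(p)/(2*(cos(p)^3 + 11*cos(p)^2 + 38*cos(p) + 40)^2)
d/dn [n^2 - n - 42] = 2*n - 1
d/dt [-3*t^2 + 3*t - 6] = 3 - 6*t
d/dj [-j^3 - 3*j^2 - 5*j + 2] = -3*j^2 - 6*j - 5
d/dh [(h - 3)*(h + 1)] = 2*h - 2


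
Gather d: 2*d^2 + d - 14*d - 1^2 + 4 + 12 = 2*d^2 - 13*d + 15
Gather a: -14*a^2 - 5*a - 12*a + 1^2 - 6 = -14*a^2 - 17*a - 5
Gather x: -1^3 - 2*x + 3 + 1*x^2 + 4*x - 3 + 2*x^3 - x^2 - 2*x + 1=2*x^3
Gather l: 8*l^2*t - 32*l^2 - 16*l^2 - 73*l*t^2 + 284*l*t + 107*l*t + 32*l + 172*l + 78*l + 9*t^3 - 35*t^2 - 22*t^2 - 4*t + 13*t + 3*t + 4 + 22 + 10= l^2*(8*t - 48) + l*(-73*t^2 + 391*t + 282) + 9*t^3 - 57*t^2 + 12*t + 36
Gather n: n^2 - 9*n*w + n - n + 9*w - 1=n^2 - 9*n*w + 9*w - 1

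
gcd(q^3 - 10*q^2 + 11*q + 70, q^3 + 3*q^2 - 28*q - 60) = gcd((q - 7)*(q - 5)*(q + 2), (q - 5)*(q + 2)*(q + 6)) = q^2 - 3*q - 10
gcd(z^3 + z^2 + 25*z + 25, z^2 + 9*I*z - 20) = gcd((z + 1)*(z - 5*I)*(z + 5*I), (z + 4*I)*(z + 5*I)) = z + 5*I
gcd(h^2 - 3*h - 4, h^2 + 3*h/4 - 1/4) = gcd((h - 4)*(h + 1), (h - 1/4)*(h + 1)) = h + 1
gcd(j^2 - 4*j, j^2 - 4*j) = j^2 - 4*j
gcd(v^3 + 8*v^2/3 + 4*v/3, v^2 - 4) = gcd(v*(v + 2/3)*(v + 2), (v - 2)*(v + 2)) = v + 2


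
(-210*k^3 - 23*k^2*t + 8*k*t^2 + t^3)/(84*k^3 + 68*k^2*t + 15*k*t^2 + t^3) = (-5*k + t)/(2*k + t)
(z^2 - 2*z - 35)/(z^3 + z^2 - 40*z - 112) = (z + 5)/(z^2 + 8*z + 16)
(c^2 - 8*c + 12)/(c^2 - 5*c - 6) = (c - 2)/(c + 1)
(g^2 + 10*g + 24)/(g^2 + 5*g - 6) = (g + 4)/(g - 1)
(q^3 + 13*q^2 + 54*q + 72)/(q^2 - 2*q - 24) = (q^2 + 9*q + 18)/(q - 6)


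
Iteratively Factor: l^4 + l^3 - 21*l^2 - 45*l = (l + 3)*(l^3 - 2*l^2 - 15*l) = l*(l + 3)*(l^2 - 2*l - 15) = l*(l - 5)*(l + 3)*(l + 3)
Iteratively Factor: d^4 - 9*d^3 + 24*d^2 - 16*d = (d)*(d^3 - 9*d^2 + 24*d - 16) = d*(d - 4)*(d^2 - 5*d + 4) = d*(d - 4)^2*(d - 1)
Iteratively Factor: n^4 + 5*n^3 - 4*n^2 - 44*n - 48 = (n - 3)*(n^3 + 8*n^2 + 20*n + 16) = (n - 3)*(n + 2)*(n^2 + 6*n + 8) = (n - 3)*(n + 2)*(n + 4)*(n + 2)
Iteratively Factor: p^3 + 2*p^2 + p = (p + 1)*(p^2 + p) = (p + 1)^2*(p)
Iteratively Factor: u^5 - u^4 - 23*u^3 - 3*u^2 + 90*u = (u + 3)*(u^4 - 4*u^3 - 11*u^2 + 30*u) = (u - 5)*(u + 3)*(u^3 + u^2 - 6*u) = (u - 5)*(u + 3)^2*(u^2 - 2*u) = (u - 5)*(u - 2)*(u + 3)^2*(u)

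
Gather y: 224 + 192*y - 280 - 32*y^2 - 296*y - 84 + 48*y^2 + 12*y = 16*y^2 - 92*y - 140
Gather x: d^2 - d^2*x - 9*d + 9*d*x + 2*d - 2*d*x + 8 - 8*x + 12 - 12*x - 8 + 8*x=d^2 - 7*d + x*(-d^2 + 7*d - 12) + 12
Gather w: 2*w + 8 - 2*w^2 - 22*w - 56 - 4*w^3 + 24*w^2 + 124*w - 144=-4*w^3 + 22*w^2 + 104*w - 192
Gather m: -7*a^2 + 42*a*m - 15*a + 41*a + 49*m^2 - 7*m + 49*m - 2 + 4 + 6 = -7*a^2 + 26*a + 49*m^2 + m*(42*a + 42) + 8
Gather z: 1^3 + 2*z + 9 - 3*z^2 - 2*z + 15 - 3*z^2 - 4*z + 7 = -6*z^2 - 4*z + 32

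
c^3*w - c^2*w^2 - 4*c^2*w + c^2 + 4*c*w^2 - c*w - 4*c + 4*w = (c - 4)*(c - w)*(c*w + 1)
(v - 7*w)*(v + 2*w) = v^2 - 5*v*w - 14*w^2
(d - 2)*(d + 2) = d^2 - 4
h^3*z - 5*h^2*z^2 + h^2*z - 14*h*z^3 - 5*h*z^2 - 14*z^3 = (h - 7*z)*(h + 2*z)*(h*z + z)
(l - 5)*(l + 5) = l^2 - 25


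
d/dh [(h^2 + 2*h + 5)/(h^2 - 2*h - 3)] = 4*(-h^2 - 4*h + 1)/(h^4 - 4*h^3 - 2*h^2 + 12*h + 9)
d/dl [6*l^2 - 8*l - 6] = 12*l - 8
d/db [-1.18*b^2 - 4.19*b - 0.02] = -2.36*b - 4.19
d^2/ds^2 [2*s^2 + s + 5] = 4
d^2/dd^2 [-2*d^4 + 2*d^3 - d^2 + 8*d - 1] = -24*d^2 + 12*d - 2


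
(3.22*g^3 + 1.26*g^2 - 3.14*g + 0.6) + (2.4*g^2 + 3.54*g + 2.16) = 3.22*g^3 + 3.66*g^2 + 0.4*g + 2.76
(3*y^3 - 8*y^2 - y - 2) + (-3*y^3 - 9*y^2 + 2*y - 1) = -17*y^2 + y - 3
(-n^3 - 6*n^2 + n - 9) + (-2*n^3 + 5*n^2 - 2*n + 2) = -3*n^3 - n^2 - n - 7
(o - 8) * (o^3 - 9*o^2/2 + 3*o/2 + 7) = o^4 - 25*o^3/2 + 75*o^2/2 - 5*o - 56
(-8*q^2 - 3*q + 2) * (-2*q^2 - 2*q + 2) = 16*q^4 + 22*q^3 - 14*q^2 - 10*q + 4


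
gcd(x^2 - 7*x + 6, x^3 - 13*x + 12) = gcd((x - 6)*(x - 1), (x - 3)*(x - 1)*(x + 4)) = x - 1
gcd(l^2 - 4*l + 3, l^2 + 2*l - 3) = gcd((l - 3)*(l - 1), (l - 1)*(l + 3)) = l - 1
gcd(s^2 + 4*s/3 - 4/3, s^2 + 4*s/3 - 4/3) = s^2 + 4*s/3 - 4/3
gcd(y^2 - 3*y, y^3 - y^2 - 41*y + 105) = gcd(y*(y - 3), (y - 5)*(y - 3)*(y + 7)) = y - 3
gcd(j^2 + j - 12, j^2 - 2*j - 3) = j - 3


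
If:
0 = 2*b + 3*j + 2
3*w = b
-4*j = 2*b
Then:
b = -4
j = 2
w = -4/3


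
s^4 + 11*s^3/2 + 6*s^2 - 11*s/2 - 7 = (s - 1)*(s + 1)*(s + 2)*(s + 7/2)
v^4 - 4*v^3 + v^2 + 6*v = v*(v - 3)*(v - 2)*(v + 1)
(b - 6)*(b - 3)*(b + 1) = b^3 - 8*b^2 + 9*b + 18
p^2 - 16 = (p - 4)*(p + 4)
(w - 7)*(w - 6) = w^2 - 13*w + 42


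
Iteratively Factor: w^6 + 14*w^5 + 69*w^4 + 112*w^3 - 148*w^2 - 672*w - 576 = (w + 4)*(w^5 + 10*w^4 + 29*w^3 - 4*w^2 - 132*w - 144) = (w + 3)*(w + 4)*(w^4 + 7*w^3 + 8*w^2 - 28*w - 48) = (w + 3)^2*(w + 4)*(w^3 + 4*w^2 - 4*w - 16) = (w - 2)*(w + 3)^2*(w + 4)*(w^2 + 6*w + 8) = (w - 2)*(w + 3)^2*(w + 4)^2*(w + 2)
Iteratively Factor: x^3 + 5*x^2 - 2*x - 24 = (x + 3)*(x^2 + 2*x - 8) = (x - 2)*(x + 3)*(x + 4)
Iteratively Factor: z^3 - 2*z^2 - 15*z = (z - 5)*(z^2 + 3*z) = z*(z - 5)*(z + 3)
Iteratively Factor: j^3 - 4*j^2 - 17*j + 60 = (j - 3)*(j^2 - j - 20) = (j - 5)*(j - 3)*(j + 4)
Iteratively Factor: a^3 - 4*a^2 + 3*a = (a - 3)*(a^2 - a) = a*(a - 3)*(a - 1)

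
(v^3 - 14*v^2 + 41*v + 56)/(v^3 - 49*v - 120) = (v^2 - 6*v - 7)/(v^2 + 8*v + 15)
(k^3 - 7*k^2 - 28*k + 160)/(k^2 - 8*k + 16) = (k^2 - 3*k - 40)/(k - 4)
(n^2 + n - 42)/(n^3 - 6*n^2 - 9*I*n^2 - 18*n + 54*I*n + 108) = (n + 7)/(n^2 - 9*I*n - 18)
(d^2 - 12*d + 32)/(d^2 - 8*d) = (d - 4)/d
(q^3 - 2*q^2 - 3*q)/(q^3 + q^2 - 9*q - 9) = q/(q + 3)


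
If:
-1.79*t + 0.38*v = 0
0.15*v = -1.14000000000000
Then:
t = -1.61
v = -7.60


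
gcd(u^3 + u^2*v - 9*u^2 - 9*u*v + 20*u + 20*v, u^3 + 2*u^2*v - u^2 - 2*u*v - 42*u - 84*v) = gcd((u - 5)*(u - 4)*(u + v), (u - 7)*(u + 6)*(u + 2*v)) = 1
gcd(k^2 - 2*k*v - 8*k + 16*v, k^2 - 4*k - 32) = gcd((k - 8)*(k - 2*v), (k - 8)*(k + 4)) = k - 8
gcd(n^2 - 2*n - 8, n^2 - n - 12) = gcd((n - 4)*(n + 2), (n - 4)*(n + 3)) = n - 4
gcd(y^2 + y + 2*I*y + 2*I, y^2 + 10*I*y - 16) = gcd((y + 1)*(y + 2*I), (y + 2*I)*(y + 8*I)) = y + 2*I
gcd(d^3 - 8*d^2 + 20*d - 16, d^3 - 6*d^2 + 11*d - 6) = d - 2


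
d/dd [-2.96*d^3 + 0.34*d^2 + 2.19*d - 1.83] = -8.88*d^2 + 0.68*d + 2.19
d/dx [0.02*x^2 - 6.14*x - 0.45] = 0.04*x - 6.14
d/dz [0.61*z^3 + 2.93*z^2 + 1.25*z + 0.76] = 1.83*z^2 + 5.86*z + 1.25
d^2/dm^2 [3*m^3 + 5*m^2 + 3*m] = 18*m + 10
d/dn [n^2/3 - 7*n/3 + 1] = 2*n/3 - 7/3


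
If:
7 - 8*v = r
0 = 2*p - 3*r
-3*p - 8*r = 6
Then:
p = -18/25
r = -12/25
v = 187/200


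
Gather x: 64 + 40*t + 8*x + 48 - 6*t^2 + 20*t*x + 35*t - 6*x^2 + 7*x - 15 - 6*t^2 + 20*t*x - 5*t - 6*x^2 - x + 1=-12*t^2 + 70*t - 12*x^2 + x*(40*t + 14) + 98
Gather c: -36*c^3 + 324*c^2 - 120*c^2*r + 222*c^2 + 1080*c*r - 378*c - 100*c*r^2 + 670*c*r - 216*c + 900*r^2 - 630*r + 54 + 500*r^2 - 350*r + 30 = -36*c^3 + c^2*(546 - 120*r) + c*(-100*r^2 + 1750*r - 594) + 1400*r^2 - 980*r + 84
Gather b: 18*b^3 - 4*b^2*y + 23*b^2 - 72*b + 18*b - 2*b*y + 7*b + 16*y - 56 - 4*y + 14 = 18*b^3 + b^2*(23 - 4*y) + b*(-2*y - 47) + 12*y - 42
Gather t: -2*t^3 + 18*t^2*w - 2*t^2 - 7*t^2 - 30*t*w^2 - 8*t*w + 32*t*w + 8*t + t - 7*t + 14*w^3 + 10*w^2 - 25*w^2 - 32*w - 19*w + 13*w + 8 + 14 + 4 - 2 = -2*t^3 + t^2*(18*w - 9) + t*(-30*w^2 + 24*w + 2) + 14*w^3 - 15*w^2 - 38*w + 24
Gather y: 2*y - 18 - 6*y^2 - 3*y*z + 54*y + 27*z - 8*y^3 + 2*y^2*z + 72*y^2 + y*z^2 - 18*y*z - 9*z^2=-8*y^3 + y^2*(2*z + 66) + y*(z^2 - 21*z + 56) - 9*z^2 + 27*z - 18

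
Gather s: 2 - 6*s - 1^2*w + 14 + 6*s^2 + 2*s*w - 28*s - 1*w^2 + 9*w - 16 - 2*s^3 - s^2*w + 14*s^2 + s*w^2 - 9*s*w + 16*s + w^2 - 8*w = -2*s^3 + s^2*(20 - w) + s*(w^2 - 7*w - 18)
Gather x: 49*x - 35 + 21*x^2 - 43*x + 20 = 21*x^2 + 6*x - 15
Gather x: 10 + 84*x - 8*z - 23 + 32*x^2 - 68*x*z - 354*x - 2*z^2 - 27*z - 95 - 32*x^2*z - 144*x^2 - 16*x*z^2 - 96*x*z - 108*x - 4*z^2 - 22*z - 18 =x^2*(-32*z - 112) + x*(-16*z^2 - 164*z - 378) - 6*z^2 - 57*z - 126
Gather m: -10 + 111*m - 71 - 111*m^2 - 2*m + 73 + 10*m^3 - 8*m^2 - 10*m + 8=10*m^3 - 119*m^2 + 99*m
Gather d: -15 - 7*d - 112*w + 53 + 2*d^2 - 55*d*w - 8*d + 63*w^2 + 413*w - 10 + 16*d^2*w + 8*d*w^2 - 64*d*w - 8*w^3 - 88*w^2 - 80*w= d^2*(16*w + 2) + d*(8*w^2 - 119*w - 15) - 8*w^3 - 25*w^2 + 221*w + 28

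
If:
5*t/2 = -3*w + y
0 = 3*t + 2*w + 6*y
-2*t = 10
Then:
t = -5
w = 9/2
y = 1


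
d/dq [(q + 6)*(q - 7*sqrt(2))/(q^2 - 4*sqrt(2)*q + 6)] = (-2*(q + 6)*(q - 7*sqrt(2))*(q - 2*sqrt(2)) + (2*q - 7*sqrt(2) + 6)*(q^2 - 4*sqrt(2)*q + 6))/(q^2 - 4*sqrt(2)*q + 6)^2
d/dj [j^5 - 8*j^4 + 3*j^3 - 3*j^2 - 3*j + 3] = 5*j^4 - 32*j^3 + 9*j^2 - 6*j - 3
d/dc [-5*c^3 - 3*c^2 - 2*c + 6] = -15*c^2 - 6*c - 2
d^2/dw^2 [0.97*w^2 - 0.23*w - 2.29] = 1.94000000000000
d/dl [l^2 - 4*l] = 2*l - 4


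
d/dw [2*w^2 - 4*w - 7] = 4*w - 4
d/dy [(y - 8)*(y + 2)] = 2*y - 6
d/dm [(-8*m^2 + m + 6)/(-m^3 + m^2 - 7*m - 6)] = ((16*m - 1)*(m^3 - m^2 + 7*m + 6) + (-8*m^2 + m + 6)*(3*m^2 - 2*m + 7))/(m^3 - m^2 + 7*m + 6)^2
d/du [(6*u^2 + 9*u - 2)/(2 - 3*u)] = 6*(-3*u^2 + 4*u + 2)/(9*u^2 - 12*u + 4)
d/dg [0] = 0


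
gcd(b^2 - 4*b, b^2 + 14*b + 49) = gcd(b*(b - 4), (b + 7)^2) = 1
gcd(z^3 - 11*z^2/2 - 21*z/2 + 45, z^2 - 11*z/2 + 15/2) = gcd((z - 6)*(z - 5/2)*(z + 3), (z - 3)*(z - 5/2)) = z - 5/2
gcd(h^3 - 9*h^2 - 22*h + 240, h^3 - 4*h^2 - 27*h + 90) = h^2 - h - 30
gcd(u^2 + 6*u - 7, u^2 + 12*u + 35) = u + 7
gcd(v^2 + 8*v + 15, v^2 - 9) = v + 3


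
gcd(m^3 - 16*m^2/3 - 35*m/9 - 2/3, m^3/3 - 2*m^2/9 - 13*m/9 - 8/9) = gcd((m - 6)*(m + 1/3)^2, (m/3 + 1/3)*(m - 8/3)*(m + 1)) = 1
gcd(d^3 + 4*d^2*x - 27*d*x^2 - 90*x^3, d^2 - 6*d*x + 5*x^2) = -d + 5*x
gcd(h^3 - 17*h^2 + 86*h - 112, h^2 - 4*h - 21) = h - 7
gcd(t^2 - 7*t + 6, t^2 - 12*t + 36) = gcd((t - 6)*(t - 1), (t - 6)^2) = t - 6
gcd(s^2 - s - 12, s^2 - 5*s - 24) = s + 3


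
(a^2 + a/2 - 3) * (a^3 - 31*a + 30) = a^5 + a^4/2 - 34*a^3 + 29*a^2/2 + 108*a - 90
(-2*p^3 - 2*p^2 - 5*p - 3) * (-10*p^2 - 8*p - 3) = 20*p^5 + 36*p^4 + 72*p^3 + 76*p^2 + 39*p + 9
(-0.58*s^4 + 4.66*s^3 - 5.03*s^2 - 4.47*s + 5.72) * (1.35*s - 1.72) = -0.783*s^5 + 7.2886*s^4 - 14.8057*s^3 + 2.6171*s^2 + 15.4104*s - 9.8384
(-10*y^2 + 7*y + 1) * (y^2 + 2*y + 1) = -10*y^4 - 13*y^3 + 5*y^2 + 9*y + 1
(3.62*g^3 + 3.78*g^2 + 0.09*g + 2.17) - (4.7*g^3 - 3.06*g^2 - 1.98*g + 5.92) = -1.08*g^3 + 6.84*g^2 + 2.07*g - 3.75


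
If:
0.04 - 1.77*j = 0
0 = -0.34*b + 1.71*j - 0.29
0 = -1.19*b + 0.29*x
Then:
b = -0.74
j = 0.02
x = -3.03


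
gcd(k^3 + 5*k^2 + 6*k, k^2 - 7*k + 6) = 1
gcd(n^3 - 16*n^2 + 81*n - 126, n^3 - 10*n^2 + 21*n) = n^2 - 10*n + 21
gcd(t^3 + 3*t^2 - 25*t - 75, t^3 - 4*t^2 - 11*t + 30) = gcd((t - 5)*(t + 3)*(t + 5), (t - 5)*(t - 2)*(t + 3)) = t^2 - 2*t - 15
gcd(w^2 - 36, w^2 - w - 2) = 1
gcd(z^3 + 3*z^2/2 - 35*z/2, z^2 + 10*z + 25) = z + 5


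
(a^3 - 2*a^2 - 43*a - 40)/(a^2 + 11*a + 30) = (a^2 - 7*a - 8)/(a + 6)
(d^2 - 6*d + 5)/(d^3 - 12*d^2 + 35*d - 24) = (d - 5)/(d^2 - 11*d + 24)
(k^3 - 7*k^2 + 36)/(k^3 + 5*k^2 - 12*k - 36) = (k - 6)/(k + 6)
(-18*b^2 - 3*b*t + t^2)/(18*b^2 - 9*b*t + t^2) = (3*b + t)/(-3*b + t)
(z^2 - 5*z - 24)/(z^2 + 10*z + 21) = (z - 8)/(z + 7)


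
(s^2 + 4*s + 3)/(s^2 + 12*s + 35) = (s^2 + 4*s + 3)/(s^2 + 12*s + 35)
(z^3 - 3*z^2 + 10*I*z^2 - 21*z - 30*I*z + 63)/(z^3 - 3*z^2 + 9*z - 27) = (z + 7*I)/(z - 3*I)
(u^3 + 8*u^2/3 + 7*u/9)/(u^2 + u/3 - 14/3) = u*(3*u + 1)/(3*(u - 2))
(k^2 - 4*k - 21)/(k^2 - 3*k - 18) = (k - 7)/(k - 6)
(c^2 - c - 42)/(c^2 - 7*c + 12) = (c^2 - c - 42)/(c^2 - 7*c + 12)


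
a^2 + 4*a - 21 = (a - 3)*(a + 7)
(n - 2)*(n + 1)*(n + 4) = n^3 + 3*n^2 - 6*n - 8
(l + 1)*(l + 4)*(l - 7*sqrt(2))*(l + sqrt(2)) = l^4 - 6*sqrt(2)*l^3 + 5*l^3 - 30*sqrt(2)*l^2 - 10*l^2 - 70*l - 24*sqrt(2)*l - 56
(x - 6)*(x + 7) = x^2 + x - 42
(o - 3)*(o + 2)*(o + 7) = o^3 + 6*o^2 - 13*o - 42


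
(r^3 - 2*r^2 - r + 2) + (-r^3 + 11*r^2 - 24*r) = 9*r^2 - 25*r + 2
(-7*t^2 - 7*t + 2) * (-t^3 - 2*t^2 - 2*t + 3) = 7*t^5 + 21*t^4 + 26*t^3 - 11*t^2 - 25*t + 6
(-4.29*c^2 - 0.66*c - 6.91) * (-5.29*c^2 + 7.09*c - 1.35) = 22.6941*c^4 - 26.9247*c^3 + 37.666*c^2 - 48.1009*c + 9.3285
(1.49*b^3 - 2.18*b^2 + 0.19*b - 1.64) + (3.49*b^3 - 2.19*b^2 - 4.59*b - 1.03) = 4.98*b^3 - 4.37*b^2 - 4.4*b - 2.67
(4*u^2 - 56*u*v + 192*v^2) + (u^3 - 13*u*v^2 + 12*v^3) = u^3 + 4*u^2 - 13*u*v^2 - 56*u*v + 12*v^3 + 192*v^2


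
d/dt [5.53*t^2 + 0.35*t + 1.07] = 11.06*t + 0.35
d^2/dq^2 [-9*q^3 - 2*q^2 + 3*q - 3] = -54*q - 4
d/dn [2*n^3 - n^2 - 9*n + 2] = 6*n^2 - 2*n - 9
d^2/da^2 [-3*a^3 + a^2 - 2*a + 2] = 2 - 18*a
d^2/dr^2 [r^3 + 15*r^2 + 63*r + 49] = 6*r + 30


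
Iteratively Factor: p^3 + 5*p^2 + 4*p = (p + 4)*(p^2 + p) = p*(p + 4)*(p + 1)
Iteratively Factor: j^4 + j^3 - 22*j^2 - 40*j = (j - 5)*(j^3 + 6*j^2 + 8*j) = j*(j - 5)*(j^2 + 6*j + 8) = j*(j - 5)*(j + 2)*(j + 4)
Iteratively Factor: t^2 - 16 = (t - 4)*(t + 4)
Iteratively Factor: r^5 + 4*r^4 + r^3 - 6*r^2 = (r - 1)*(r^4 + 5*r^3 + 6*r^2) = r*(r - 1)*(r^3 + 5*r^2 + 6*r) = r*(r - 1)*(r + 3)*(r^2 + 2*r) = r^2*(r - 1)*(r + 3)*(r + 2)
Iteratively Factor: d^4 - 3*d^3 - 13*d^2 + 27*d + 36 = (d + 1)*(d^3 - 4*d^2 - 9*d + 36) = (d + 1)*(d + 3)*(d^2 - 7*d + 12) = (d - 4)*(d + 1)*(d + 3)*(d - 3)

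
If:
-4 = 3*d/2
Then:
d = -8/3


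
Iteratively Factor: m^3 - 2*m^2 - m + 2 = (m + 1)*(m^2 - 3*m + 2) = (m - 2)*(m + 1)*(m - 1)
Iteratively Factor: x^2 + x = (x + 1)*(x)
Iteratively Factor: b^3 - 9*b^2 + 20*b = (b - 5)*(b^2 - 4*b) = b*(b - 5)*(b - 4)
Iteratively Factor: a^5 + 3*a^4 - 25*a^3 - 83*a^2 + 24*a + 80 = (a - 1)*(a^4 + 4*a^3 - 21*a^2 - 104*a - 80) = (a - 1)*(a + 1)*(a^3 + 3*a^2 - 24*a - 80) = (a - 1)*(a + 1)*(a + 4)*(a^2 - a - 20) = (a - 5)*(a - 1)*(a + 1)*(a + 4)*(a + 4)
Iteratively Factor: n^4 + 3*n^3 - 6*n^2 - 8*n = (n)*(n^3 + 3*n^2 - 6*n - 8) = n*(n - 2)*(n^2 + 5*n + 4) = n*(n - 2)*(n + 1)*(n + 4)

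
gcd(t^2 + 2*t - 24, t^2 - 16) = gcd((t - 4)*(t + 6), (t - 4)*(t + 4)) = t - 4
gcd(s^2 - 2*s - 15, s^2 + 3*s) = s + 3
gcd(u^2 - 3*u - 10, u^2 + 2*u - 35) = u - 5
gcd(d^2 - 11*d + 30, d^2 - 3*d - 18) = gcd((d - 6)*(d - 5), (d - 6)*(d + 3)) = d - 6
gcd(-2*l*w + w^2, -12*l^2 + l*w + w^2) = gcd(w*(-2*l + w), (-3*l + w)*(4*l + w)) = 1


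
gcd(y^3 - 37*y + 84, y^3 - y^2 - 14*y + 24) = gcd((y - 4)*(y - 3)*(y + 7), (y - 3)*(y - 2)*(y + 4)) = y - 3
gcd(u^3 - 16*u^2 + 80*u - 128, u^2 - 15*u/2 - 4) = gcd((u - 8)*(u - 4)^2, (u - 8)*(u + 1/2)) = u - 8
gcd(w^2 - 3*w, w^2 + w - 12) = w - 3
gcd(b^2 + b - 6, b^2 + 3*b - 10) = b - 2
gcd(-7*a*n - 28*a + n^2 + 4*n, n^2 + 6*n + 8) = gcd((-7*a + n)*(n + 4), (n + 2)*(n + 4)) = n + 4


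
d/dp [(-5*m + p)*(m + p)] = -4*m + 2*p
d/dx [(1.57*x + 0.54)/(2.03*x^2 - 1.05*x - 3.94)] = (3.1871*x^2 - 1.6485*x - (1.57*x + 0.54)*(4.06*x - 1.05) - 6.1858)/(-2.03*x^2 + 1.05*x + 3.94)^2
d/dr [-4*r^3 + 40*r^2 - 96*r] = -12*r^2 + 80*r - 96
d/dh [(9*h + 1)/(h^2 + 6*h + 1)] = (-9*h^2 - 2*h + 3)/(h^4 + 12*h^3 + 38*h^2 + 12*h + 1)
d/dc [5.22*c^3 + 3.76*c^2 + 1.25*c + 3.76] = 15.66*c^2 + 7.52*c + 1.25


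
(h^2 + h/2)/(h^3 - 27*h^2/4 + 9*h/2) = 2*(2*h + 1)/(4*h^2 - 27*h + 18)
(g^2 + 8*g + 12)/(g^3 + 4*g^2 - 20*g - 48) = 1/(g - 4)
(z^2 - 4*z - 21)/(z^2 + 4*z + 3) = (z - 7)/(z + 1)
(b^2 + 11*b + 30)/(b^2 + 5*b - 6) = (b + 5)/(b - 1)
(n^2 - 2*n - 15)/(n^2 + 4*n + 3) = (n - 5)/(n + 1)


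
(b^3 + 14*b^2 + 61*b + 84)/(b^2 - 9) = (b^2 + 11*b + 28)/(b - 3)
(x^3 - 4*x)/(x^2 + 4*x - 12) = x*(x + 2)/(x + 6)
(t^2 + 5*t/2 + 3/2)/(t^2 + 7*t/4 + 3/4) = 2*(2*t + 3)/(4*t + 3)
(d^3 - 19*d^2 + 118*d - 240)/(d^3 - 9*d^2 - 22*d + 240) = (d - 5)/(d + 5)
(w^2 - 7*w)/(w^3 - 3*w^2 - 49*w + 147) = w/(w^2 + 4*w - 21)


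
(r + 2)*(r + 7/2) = r^2 + 11*r/2 + 7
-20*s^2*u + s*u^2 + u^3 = u*(-4*s + u)*(5*s + u)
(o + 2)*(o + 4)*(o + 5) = o^3 + 11*o^2 + 38*o + 40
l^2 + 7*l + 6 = (l + 1)*(l + 6)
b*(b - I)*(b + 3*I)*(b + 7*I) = b^4 + 9*I*b^3 - 11*b^2 + 21*I*b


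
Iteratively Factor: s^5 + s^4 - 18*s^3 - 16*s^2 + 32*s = (s - 1)*(s^4 + 2*s^3 - 16*s^2 - 32*s) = (s - 1)*(s + 2)*(s^3 - 16*s) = (s - 1)*(s + 2)*(s + 4)*(s^2 - 4*s) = (s - 4)*(s - 1)*(s + 2)*(s + 4)*(s)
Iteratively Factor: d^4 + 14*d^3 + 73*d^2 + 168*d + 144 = (d + 3)*(d^3 + 11*d^2 + 40*d + 48) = (d + 3)*(d + 4)*(d^2 + 7*d + 12) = (d + 3)^2*(d + 4)*(d + 4)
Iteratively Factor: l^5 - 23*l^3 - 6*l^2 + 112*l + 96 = (l - 4)*(l^4 + 4*l^3 - 7*l^2 - 34*l - 24) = (l - 4)*(l + 1)*(l^3 + 3*l^2 - 10*l - 24) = (l - 4)*(l + 1)*(l + 2)*(l^2 + l - 12) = (l - 4)*(l + 1)*(l + 2)*(l + 4)*(l - 3)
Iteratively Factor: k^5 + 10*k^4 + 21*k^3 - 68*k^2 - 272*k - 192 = (k + 4)*(k^4 + 6*k^3 - 3*k^2 - 56*k - 48) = (k + 1)*(k + 4)*(k^3 + 5*k^2 - 8*k - 48) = (k + 1)*(k + 4)^2*(k^2 + k - 12) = (k + 1)*(k + 4)^3*(k - 3)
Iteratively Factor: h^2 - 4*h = (h - 4)*(h)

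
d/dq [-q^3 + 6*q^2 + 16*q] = -3*q^2 + 12*q + 16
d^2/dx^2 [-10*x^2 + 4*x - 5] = -20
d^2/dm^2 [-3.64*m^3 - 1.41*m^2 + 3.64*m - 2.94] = -21.84*m - 2.82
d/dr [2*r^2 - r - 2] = 4*r - 1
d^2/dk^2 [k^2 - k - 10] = 2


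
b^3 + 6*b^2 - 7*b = b*(b - 1)*(b + 7)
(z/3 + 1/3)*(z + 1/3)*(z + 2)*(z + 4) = z^4/3 + 22*z^3/9 + 49*z^2/9 + 38*z/9 + 8/9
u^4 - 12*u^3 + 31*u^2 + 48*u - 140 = (u - 7)*(u - 5)*(u - 2)*(u + 2)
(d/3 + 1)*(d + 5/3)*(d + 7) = d^3/3 + 35*d^2/9 + 113*d/9 + 35/3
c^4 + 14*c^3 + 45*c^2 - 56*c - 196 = (c - 2)*(c + 2)*(c + 7)^2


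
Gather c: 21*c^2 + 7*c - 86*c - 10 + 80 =21*c^2 - 79*c + 70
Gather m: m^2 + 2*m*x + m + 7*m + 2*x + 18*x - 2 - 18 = m^2 + m*(2*x + 8) + 20*x - 20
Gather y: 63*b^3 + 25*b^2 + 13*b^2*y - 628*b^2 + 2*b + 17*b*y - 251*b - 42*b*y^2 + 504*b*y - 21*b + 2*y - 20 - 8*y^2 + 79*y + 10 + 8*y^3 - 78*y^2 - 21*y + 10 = 63*b^3 - 603*b^2 - 270*b + 8*y^3 + y^2*(-42*b - 86) + y*(13*b^2 + 521*b + 60)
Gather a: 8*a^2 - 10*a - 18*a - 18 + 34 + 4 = 8*a^2 - 28*a + 20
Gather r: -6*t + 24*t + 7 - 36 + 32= 18*t + 3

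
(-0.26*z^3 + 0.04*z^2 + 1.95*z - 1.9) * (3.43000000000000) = -0.8918*z^3 + 0.1372*z^2 + 6.6885*z - 6.517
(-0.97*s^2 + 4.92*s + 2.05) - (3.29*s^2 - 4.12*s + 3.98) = -4.26*s^2 + 9.04*s - 1.93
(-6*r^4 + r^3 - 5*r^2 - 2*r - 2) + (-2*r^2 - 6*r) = -6*r^4 + r^3 - 7*r^2 - 8*r - 2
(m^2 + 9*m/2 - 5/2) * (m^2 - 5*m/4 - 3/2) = m^4 + 13*m^3/4 - 77*m^2/8 - 29*m/8 + 15/4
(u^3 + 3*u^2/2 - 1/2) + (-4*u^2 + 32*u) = u^3 - 5*u^2/2 + 32*u - 1/2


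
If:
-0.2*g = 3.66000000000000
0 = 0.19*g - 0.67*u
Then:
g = -18.30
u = -5.19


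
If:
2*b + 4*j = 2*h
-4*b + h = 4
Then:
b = 2*j/3 - 4/3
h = 8*j/3 - 4/3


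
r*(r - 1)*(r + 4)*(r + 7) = r^4 + 10*r^3 + 17*r^2 - 28*r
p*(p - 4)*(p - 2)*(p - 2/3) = p^4 - 20*p^3/3 + 12*p^2 - 16*p/3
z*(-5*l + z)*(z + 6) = -5*l*z^2 - 30*l*z + z^3 + 6*z^2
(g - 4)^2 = g^2 - 8*g + 16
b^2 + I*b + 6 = (b - 2*I)*(b + 3*I)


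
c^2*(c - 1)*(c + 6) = c^4 + 5*c^3 - 6*c^2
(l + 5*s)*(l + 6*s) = l^2 + 11*l*s + 30*s^2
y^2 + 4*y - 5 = (y - 1)*(y + 5)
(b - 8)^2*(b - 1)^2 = b^4 - 18*b^3 + 97*b^2 - 144*b + 64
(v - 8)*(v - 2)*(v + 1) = v^3 - 9*v^2 + 6*v + 16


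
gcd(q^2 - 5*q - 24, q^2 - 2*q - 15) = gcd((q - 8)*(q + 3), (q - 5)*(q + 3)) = q + 3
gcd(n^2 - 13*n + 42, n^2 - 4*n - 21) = n - 7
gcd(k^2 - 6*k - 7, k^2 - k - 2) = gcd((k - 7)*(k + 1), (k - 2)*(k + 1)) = k + 1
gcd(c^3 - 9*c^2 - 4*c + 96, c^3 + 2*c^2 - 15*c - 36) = c^2 - c - 12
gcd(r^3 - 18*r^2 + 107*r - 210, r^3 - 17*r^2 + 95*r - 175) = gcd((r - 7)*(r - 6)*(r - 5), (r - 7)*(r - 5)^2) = r^2 - 12*r + 35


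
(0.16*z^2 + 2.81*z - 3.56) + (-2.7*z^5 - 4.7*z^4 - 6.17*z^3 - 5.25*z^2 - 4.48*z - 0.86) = -2.7*z^5 - 4.7*z^4 - 6.17*z^3 - 5.09*z^2 - 1.67*z - 4.42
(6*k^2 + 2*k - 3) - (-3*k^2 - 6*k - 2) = 9*k^2 + 8*k - 1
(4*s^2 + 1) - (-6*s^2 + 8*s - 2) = 10*s^2 - 8*s + 3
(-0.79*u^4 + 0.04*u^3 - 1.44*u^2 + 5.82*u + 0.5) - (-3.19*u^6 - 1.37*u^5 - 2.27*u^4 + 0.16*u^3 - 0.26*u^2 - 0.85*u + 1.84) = 3.19*u^6 + 1.37*u^5 + 1.48*u^4 - 0.12*u^3 - 1.18*u^2 + 6.67*u - 1.34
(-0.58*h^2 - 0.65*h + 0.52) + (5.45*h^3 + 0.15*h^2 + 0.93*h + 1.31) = 5.45*h^3 - 0.43*h^2 + 0.28*h + 1.83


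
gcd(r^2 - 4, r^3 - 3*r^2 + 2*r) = r - 2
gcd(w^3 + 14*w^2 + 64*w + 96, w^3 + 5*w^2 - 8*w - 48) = w^2 + 8*w + 16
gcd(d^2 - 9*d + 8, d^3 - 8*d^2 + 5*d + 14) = 1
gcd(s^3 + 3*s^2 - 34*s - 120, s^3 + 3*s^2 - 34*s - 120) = s^3 + 3*s^2 - 34*s - 120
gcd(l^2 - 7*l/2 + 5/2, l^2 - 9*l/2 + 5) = l - 5/2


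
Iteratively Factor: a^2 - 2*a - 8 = (a + 2)*(a - 4)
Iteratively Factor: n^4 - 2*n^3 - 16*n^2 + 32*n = (n + 4)*(n^3 - 6*n^2 + 8*n) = (n - 4)*(n + 4)*(n^2 - 2*n) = (n - 4)*(n - 2)*(n + 4)*(n)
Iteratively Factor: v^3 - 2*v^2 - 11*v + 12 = (v - 1)*(v^2 - v - 12) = (v - 4)*(v - 1)*(v + 3)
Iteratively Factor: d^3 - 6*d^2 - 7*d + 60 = (d - 5)*(d^2 - d - 12) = (d - 5)*(d + 3)*(d - 4)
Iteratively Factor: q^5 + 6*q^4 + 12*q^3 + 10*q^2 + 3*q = (q + 1)*(q^4 + 5*q^3 + 7*q^2 + 3*q) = (q + 1)^2*(q^3 + 4*q^2 + 3*q) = (q + 1)^3*(q^2 + 3*q) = q*(q + 1)^3*(q + 3)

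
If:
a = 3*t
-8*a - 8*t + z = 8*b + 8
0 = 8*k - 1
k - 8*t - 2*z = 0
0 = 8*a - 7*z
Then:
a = 21/832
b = -857/832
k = 1/8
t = 7/832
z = 3/104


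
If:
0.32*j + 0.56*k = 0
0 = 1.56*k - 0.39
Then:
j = -0.44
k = 0.25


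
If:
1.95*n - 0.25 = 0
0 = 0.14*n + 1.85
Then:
No Solution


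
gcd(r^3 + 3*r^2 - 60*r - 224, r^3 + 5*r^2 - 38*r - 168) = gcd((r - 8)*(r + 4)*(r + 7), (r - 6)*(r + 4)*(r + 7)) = r^2 + 11*r + 28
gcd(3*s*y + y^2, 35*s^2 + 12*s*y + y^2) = 1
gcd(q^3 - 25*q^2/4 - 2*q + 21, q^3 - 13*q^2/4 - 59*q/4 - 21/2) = q^2 - 17*q/4 - 21/2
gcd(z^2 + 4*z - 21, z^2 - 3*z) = z - 3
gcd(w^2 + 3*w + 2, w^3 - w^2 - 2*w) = w + 1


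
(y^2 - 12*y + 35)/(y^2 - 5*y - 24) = (-y^2 + 12*y - 35)/(-y^2 + 5*y + 24)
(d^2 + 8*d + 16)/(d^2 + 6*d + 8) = (d + 4)/(d + 2)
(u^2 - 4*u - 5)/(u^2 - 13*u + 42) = (u^2 - 4*u - 5)/(u^2 - 13*u + 42)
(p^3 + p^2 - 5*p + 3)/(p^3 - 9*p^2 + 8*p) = (p^2 + 2*p - 3)/(p*(p - 8))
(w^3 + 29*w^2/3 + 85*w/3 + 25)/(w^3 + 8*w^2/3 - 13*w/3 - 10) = (w + 5)/(w - 2)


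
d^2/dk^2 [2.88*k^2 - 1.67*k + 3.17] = 5.76000000000000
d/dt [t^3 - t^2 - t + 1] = 3*t^2 - 2*t - 1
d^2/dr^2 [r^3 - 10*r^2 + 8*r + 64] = 6*r - 20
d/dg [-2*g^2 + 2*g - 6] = 2 - 4*g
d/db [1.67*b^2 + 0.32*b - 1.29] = 3.34*b + 0.32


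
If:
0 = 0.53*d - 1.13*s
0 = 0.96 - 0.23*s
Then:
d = 8.90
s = 4.17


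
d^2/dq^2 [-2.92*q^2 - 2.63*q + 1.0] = -5.84000000000000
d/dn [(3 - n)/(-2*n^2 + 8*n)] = (-n^2 + 6*n - 12)/(2*n^2*(n^2 - 8*n + 16))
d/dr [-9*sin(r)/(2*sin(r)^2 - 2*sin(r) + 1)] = -9*cos(r)*cos(2*r)/(2*sin(r) + cos(2*r) - 2)^2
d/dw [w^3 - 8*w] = 3*w^2 - 8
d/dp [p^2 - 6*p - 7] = 2*p - 6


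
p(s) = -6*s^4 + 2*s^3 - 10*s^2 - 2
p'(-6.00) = 5520.00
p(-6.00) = -8570.00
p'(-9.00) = 18162.00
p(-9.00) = -41636.00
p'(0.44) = -9.68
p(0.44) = -3.99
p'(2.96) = -629.05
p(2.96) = -498.34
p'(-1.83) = 203.78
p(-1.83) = -115.04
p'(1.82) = -161.21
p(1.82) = -88.90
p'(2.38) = -337.16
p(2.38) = -224.19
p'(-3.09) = 827.18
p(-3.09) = -703.49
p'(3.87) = -1378.59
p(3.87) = -1381.69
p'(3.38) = -925.80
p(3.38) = -822.12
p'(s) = -24*s^3 + 6*s^2 - 20*s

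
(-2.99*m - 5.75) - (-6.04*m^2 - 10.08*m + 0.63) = 6.04*m^2 + 7.09*m - 6.38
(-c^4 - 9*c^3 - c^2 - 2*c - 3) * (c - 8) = -c^5 - c^4 + 71*c^3 + 6*c^2 + 13*c + 24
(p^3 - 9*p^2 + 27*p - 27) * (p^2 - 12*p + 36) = p^5 - 21*p^4 + 171*p^3 - 675*p^2 + 1296*p - 972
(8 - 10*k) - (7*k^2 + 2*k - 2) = -7*k^2 - 12*k + 10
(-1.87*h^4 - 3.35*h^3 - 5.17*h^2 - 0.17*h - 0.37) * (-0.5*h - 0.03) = 0.935*h^5 + 1.7311*h^4 + 2.6855*h^3 + 0.2401*h^2 + 0.1901*h + 0.0111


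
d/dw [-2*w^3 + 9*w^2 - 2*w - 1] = -6*w^2 + 18*w - 2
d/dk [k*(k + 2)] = 2*k + 2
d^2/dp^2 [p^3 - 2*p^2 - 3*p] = 6*p - 4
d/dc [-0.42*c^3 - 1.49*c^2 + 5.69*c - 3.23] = -1.26*c^2 - 2.98*c + 5.69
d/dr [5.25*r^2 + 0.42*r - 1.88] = 10.5*r + 0.42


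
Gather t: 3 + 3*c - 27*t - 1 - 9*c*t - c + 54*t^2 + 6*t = 2*c + 54*t^2 + t*(-9*c - 21) + 2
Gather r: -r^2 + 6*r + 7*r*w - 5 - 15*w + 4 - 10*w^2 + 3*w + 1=-r^2 + r*(7*w + 6) - 10*w^2 - 12*w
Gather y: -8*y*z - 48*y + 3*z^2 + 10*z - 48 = y*(-8*z - 48) + 3*z^2 + 10*z - 48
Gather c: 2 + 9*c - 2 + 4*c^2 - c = 4*c^2 + 8*c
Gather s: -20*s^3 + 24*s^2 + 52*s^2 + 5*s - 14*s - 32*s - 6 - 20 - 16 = -20*s^3 + 76*s^2 - 41*s - 42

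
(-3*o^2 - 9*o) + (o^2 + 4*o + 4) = -2*o^2 - 5*o + 4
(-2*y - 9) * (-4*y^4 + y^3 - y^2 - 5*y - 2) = 8*y^5 + 34*y^4 - 7*y^3 + 19*y^2 + 49*y + 18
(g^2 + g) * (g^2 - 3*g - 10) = g^4 - 2*g^3 - 13*g^2 - 10*g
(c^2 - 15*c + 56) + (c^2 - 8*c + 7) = 2*c^2 - 23*c + 63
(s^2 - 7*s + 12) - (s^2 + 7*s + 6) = 6 - 14*s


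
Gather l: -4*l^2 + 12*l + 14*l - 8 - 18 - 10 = -4*l^2 + 26*l - 36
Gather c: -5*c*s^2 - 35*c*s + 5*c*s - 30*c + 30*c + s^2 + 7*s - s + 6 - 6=c*(-5*s^2 - 30*s) + s^2 + 6*s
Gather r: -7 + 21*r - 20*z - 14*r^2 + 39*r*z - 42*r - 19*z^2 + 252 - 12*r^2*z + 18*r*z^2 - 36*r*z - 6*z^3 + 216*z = r^2*(-12*z - 14) + r*(18*z^2 + 3*z - 21) - 6*z^3 - 19*z^2 + 196*z + 245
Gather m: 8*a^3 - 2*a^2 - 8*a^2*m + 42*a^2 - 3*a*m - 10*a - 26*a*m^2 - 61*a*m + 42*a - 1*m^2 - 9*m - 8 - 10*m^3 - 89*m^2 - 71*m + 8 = 8*a^3 + 40*a^2 + 32*a - 10*m^3 + m^2*(-26*a - 90) + m*(-8*a^2 - 64*a - 80)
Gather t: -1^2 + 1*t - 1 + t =2*t - 2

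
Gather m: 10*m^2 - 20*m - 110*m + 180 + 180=10*m^2 - 130*m + 360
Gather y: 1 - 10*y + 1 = 2 - 10*y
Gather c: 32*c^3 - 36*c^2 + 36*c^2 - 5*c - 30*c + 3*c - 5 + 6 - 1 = 32*c^3 - 32*c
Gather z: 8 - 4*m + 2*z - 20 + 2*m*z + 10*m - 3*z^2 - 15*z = 6*m - 3*z^2 + z*(2*m - 13) - 12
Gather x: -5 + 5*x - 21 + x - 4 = 6*x - 30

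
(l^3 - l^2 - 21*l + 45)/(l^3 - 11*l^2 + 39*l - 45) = (l + 5)/(l - 5)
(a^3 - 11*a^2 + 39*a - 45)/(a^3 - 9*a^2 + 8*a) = (a^3 - 11*a^2 + 39*a - 45)/(a*(a^2 - 9*a + 8))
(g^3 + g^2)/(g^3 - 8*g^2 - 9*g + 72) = g^2*(g + 1)/(g^3 - 8*g^2 - 9*g + 72)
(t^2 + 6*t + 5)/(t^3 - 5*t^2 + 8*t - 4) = (t^2 + 6*t + 5)/(t^3 - 5*t^2 + 8*t - 4)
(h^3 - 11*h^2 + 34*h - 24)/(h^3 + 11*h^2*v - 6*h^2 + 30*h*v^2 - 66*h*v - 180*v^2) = (h^2 - 5*h + 4)/(h^2 + 11*h*v + 30*v^2)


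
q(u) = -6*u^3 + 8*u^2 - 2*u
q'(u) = -18*u^2 + 16*u - 2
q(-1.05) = 17.87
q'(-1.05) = -38.64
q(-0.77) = 9.02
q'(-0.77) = -24.99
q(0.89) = 0.33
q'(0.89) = -2.02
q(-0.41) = 2.58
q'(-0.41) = -11.59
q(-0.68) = 6.95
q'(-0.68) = -21.20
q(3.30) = -135.10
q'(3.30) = -145.22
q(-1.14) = 21.57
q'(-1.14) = -43.63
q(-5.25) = 1099.22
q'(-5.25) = -582.12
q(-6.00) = 1596.00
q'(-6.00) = -746.00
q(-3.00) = 240.00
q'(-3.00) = -212.00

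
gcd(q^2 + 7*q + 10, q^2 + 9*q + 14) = q + 2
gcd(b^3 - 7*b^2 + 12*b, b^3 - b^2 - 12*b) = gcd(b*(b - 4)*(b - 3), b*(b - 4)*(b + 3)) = b^2 - 4*b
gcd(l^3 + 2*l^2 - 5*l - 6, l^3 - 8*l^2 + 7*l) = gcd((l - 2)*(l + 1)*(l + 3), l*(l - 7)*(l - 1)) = 1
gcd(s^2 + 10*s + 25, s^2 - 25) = s + 5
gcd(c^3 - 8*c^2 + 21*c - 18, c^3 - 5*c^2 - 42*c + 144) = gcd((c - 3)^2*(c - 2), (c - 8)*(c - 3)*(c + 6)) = c - 3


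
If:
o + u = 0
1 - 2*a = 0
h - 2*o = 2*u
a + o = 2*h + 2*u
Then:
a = 1/2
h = 0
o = -1/6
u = 1/6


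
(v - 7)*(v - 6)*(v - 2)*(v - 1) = v^4 - 16*v^3 + 83*v^2 - 152*v + 84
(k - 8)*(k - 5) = k^2 - 13*k + 40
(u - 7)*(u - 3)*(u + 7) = u^3 - 3*u^2 - 49*u + 147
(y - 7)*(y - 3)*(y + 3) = y^3 - 7*y^2 - 9*y + 63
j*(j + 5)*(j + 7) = j^3 + 12*j^2 + 35*j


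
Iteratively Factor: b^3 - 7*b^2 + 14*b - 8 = (b - 2)*(b^2 - 5*b + 4) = (b - 4)*(b - 2)*(b - 1)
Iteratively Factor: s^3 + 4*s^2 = (s)*(s^2 + 4*s) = s*(s + 4)*(s)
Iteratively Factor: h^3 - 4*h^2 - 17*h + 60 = (h - 5)*(h^2 + h - 12) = (h - 5)*(h + 4)*(h - 3)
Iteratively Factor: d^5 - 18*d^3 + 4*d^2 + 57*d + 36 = (d - 3)*(d^4 + 3*d^3 - 9*d^2 - 23*d - 12) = (d - 3)^2*(d^3 + 6*d^2 + 9*d + 4) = (d - 3)^2*(d + 1)*(d^2 + 5*d + 4) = (d - 3)^2*(d + 1)^2*(d + 4)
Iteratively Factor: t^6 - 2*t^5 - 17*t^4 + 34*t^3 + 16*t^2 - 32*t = (t - 2)*(t^5 - 17*t^3 + 16*t) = (t - 2)*(t + 4)*(t^4 - 4*t^3 - t^2 + 4*t) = t*(t - 2)*(t + 4)*(t^3 - 4*t^2 - t + 4) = t*(t - 4)*(t - 2)*(t + 4)*(t^2 - 1) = t*(t - 4)*(t - 2)*(t + 1)*(t + 4)*(t - 1)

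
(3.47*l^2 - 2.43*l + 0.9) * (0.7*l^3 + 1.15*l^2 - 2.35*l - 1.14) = 2.429*l^5 + 2.2895*l^4 - 10.319*l^3 + 2.7897*l^2 + 0.6552*l - 1.026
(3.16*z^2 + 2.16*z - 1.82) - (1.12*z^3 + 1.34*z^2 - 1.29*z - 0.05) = -1.12*z^3 + 1.82*z^2 + 3.45*z - 1.77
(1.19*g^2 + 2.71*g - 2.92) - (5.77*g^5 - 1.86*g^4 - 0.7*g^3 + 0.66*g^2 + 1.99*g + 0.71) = -5.77*g^5 + 1.86*g^4 + 0.7*g^3 + 0.53*g^2 + 0.72*g - 3.63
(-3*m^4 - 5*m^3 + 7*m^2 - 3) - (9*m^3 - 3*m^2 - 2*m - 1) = -3*m^4 - 14*m^3 + 10*m^2 + 2*m - 2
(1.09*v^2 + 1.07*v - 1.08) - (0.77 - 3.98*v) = 1.09*v^2 + 5.05*v - 1.85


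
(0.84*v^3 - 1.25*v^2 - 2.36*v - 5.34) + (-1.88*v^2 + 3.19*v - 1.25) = 0.84*v^3 - 3.13*v^2 + 0.83*v - 6.59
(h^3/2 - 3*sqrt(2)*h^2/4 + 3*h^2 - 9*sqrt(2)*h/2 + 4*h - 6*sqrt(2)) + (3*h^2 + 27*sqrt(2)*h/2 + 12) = h^3/2 - 3*sqrt(2)*h^2/4 + 6*h^2 + 4*h + 9*sqrt(2)*h - 6*sqrt(2) + 12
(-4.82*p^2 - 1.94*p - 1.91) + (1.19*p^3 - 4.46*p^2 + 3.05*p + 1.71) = 1.19*p^3 - 9.28*p^2 + 1.11*p - 0.2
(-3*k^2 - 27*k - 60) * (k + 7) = -3*k^3 - 48*k^2 - 249*k - 420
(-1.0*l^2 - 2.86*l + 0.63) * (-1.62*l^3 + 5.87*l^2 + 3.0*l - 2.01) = 1.62*l^5 - 1.2368*l^4 - 20.8088*l^3 - 2.8719*l^2 + 7.6386*l - 1.2663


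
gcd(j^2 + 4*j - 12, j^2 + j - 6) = j - 2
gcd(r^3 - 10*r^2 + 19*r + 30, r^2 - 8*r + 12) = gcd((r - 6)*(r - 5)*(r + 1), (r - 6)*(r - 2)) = r - 6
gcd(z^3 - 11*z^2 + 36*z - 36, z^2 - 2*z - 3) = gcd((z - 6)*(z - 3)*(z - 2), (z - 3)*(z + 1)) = z - 3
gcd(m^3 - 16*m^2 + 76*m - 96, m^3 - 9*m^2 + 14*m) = m - 2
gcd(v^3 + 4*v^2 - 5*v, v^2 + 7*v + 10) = v + 5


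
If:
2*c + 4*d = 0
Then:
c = -2*d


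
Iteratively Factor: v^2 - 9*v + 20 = (v - 5)*(v - 4)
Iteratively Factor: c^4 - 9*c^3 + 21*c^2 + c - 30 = (c - 2)*(c^3 - 7*c^2 + 7*c + 15) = (c - 3)*(c - 2)*(c^2 - 4*c - 5) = (c - 3)*(c - 2)*(c + 1)*(c - 5)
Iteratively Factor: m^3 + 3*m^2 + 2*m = (m)*(m^2 + 3*m + 2) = m*(m + 2)*(m + 1)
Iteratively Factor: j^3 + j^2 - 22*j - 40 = (j + 4)*(j^2 - 3*j - 10) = (j - 5)*(j + 4)*(j + 2)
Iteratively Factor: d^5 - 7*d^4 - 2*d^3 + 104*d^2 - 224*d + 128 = (d - 1)*(d^4 - 6*d^3 - 8*d^2 + 96*d - 128) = (d - 2)*(d - 1)*(d^3 - 4*d^2 - 16*d + 64) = (d - 2)*(d - 1)*(d + 4)*(d^2 - 8*d + 16) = (d - 4)*(d - 2)*(d - 1)*(d + 4)*(d - 4)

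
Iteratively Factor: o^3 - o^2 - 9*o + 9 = (o - 3)*(o^2 + 2*o - 3) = (o - 3)*(o + 3)*(o - 1)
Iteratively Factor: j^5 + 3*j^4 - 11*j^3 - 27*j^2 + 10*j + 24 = (j - 1)*(j^4 + 4*j^3 - 7*j^2 - 34*j - 24) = (j - 1)*(j + 2)*(j^3 + 2*j^2 - 11*j - 12) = (j - 3)*(j - 1)*(j + 2)*(j^2 + 5*j + 4) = (j - 3)*(j - 1)*(j + 2)*(j + 4)*(j + 1)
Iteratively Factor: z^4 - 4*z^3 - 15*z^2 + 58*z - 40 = (z - 1)*(z^3 - 3*z^2 - 18*z + 40) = (z - 1)*(z + 4)*(z^2 - 7*z + 10) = (z - 2)*(z - 1)*(z + 4)*(z - 5)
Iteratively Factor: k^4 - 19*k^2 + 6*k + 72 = (k - 3)*(k^3 + 3*k^2 - 10*k - 24) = (k - 3)^2*(k^2 + 6*k + 8) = (k - 3)^2*(k + 4)*(k + 2)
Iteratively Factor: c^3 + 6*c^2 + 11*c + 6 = (c + 3)*(c^2 + 3*c + 2) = (c + 1)*(c + 3)*(c + 2)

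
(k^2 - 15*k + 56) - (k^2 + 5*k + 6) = 50 - 20*k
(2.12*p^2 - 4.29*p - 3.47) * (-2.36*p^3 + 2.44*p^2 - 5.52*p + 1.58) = -5.0032*p^5 + 15.2972*p^4 - 13.9808*p^3 + 18.5636*p^2 + 12.3762*p - 5.4826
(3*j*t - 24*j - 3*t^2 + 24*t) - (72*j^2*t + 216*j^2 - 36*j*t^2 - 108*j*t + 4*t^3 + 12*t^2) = -72*j^2*t - 216*j^2 + 36*j*t^2 + 111*j*t - 24*j - 4*t^3 - 15*t^2 + 24*t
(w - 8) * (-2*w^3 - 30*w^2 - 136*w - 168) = -2*w^4 - 14*w^3 + 104*w^2 + 920*w + 1344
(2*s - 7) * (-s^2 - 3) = -2*s^3 + 7*s^2 - 6*s + 21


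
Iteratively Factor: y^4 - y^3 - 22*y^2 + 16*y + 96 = (y + 4)*(y^3 - 5*y^2 - 2*y + 24) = (y - 3)*(y + 4)*(y^2 - 2*y - 8) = (y - 4)*(y - 3)*(y + 4)*(y + 2)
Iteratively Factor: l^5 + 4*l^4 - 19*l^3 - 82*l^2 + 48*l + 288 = (l + 4)*(l^4 - 19*l^2 - 6*l + 72) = (l - 2)*(l + 4)*(l^3 + 2*l^2 - 15*l - 36) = (l - 2)*(l + 3)*(l + 4)*(l^2 - l - 12) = (l - 4)*(l - 2)*(l + 3)*(l + 4)*(l + 3)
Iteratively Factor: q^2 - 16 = (q - 4)*(q + 4)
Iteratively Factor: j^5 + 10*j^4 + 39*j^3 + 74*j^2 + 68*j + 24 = (j + 2)*(j^4 + 8*j^3 + 23*j^2 + 28*j + 12) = (j + 1)*(j + 2)*(j^3 + 7*j^2 + 16*j + 12) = (j + 1)*(j + 2)^2*(j^2 + 5*j + 6) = (j + 1)*(j + 2)^2*(j + 3)*(j + 2)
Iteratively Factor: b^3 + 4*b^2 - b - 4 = (b + 4)*(b^2 - 1) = (b - 1)*(b + 4)*(b + 1)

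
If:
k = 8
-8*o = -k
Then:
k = 8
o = 1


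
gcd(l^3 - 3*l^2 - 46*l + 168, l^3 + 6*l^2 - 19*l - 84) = l^2 + 3*l - 28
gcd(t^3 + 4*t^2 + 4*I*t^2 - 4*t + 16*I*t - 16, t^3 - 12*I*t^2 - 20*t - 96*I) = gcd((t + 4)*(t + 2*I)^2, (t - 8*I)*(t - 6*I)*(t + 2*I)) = t + 2*I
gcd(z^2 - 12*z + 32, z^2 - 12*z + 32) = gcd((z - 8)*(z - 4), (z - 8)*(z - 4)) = z^2 - 12*z + 32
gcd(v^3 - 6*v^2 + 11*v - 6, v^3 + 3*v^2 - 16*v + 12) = v^2 - 3*v + 2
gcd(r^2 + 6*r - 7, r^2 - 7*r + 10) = 1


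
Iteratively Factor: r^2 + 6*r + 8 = (r + 4)*(r + 2)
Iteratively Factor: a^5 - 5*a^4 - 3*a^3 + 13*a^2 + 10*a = (a - 2)*(a^4 - 3*a^3 - 9*a^2 - 5*a) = (a - 5)*(a - 2)*(a^3 + 2*a^2 + a) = (a - 5)*(a - 2)*(a + 1)*(a^2 + a) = a*(a - 5)*(a - 2)*(a + 1)*(a + 1)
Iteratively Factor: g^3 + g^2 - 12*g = (g - 3)*(g^2 + 4*g) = (g - 3)*(g + 4)*(g)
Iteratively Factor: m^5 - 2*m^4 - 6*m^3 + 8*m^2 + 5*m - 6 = (m + 2)*(m^4 - 4*m^3 + 2*m^2 + 4*m - 3) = (m - 3)*(m + 2)*(m^3 - m^2 - m + 1) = (m - 3)*(m + 1)*(m + 2)*(m^2 - 2*m + 1) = (m - 3)*(m - 1)*(m + 1)*(m + 2)*(m - 1)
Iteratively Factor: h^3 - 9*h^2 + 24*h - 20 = (h - 2)*(h^2 - 7*h + 10) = (h - 2)^2*(h - 5)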